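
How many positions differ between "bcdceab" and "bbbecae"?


Comparing "bcdceab" and "bbbecae" position by position:
  Position 0: 'b' vs 'b' => same
  Position 1: 'c' vs 'b' => DIFFER
  Position 2: 'd' vs 'b' => DIFFER
  Position 3: 'c' vs 'e' => DIFFER
  Position 4: 'e' vs 'c' => DIFFER
  Position 5: 'a' vs 'a' => same
  Position 6: 'b' vs 'e' => DIFFER
Positions that differ: 5

5


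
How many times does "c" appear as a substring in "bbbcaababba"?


Searching for "c" in "bbbcaababba"
Scanning each position:
  Position 0: "b" => no
  Position 1: "b" => no
  Position 2: "b" => no
  Position 3: "c" => MATCH
  Position 4: "a" => no
  Position 5: "a" => no
  Position 6: "b" => no
  Position 7: "a" => no
  Position 8: "b" => no
  Position 9: "b" => no
  Position 10: "a" => no
Total occurrences: 1

1


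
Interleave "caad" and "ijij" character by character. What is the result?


Interleaving "caad" and "ijij":
  Position 0: 'c' from first, 'i' from second => "ci"
  Position 1: 'a' from first, 'j' from second => "aj"
  Position 2: 'a' from first, 'i' from second => "ai"
  Position 3: 'd' from first, 'j' from second => "dj"
Result: ciajaidj

ciajaidj


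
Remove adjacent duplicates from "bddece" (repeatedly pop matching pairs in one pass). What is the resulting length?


Input: bddece
Stack-based adjacent duplicate removal:
  Read 'b': push. Stack: b
  Read 'd': push. Stack: bd
  Read 'd': matches stack top 'd' => pop. Stack: b
  Read 'e': push. Stack: be
  Read 'c': push. Stack: bec
  Read 'e': push. Stack: bece
Final stack: "bece" (length 4)

4


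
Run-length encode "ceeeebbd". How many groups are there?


Input: ceeeebbd
Scanning for consecutive runs:
  Group 1: 'c' x 1 (positions 0-0)
  Group 2: 'e' x 4 (positions 1-4)
  Group 3: 'b' x 2 (positions 5-6)
  Group 4: 'd' x 1 (positions 7-7)
Total groups: 4

4


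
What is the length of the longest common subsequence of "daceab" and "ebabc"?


LCS of "daceab" and "ebabc"
DP table:
           e    b    a    b    c
      0    0    0    0    0    0
  d   0    0    0    0    0    0
  a   0    0    0    1    1    1
  c   0    0    0    1    1    2
  e   0    1    1    1    1    2
  a   0    1    1    2    2    2
  b   0    1    2    2    3    3
LCS length = dp[6][5] = 3

3


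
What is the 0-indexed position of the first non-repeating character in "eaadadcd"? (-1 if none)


Input: eaadadcd
Character frequencies:
  'a': 3
  'c': 1
  'd': 3
  'e': 1
Scanning left to right for freq == 1:
  Position 0 ('e'): unique! => answer = 0

0


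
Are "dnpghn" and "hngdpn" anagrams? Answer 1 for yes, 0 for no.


Strings: "dnpghn", "hngdpn"
Sorted first:  dghnnp
Sorted second: dghnnp
Sorted forms match => anagrams

1


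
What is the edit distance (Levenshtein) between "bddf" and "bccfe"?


Computing edit distance: "bddf" -> "bccfe"
DP table:
           b    c    c    f    e
      0    1    2    3    4    5
  b   1    0    1    2    3    4
  d   2    1    1    2    3    4
  d   3    2    2    2    3    4
  f   4    3    3    3    2    3
Edit distance = dp[4][5] = 3

3


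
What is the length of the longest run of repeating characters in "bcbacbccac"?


Input: "bcbacbccac"
Scanning for longest run:
  Position 1 ('c'): new char, reset run to 1
  Position 2 ('b'): new char, reset run to 1
  Position 3 ('a'): new char, reset run to 1
  Position 4 ('c'): new char, reset run to 1
  Position 5 ('b'): new char, reset run to 1
  Position 6 ('c'): new char, reset run to 1
  Position 7 ('c'): continues run of 'c', length=2
  Position 8 ('a'): new char, reset run to 1
  Position 9 ('c'): new char, reset run to 1
Longest run: 'c' with length 2

2


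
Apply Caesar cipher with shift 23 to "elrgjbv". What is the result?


Caesar cipher: shift "elrgjbv" by 23
  'e' (pos 4) + 23 = pos 1 = 'b'
  'l' (pos 11) + 23 = pos 8 = 'i'
  'r' (pos 17) + 23 = pos 14 = 'o'
  'g' (pos 6) + 23 = pos 3 = 'd'
  'j' (pos 9) + 23 = pos 6 = 'g'
  'b' (pos 1) + 23 = pos 24 = 'y'
  'v' (pos 21) + 23 = pos 18 = 's'
Result: biodgys

biodgys


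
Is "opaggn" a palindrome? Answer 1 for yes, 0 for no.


Input: opaggn
Reversed: nggapo
  Compare pos 0 ('o') with pos 5 ('n'): MISMATCH
  Compare pos 1 ('p') with pos 4 ('g'): MISMATCH
  Compare pos 2 ('a') with pos 3 ('g'): MISMATCH
Result: not a palindrome

0


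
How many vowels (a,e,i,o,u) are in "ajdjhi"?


Input: ajdjhi
Checking each character:
  'a' at position 0: vowel (running total: 1)
  'j' at position 1: consonant
  'd' at position 2: consonant
  'j' at position 3: consonant
  'h' at position 4: consonant
  'i' at position 5: vowel (running total: 2)
Total vowels: 2

2


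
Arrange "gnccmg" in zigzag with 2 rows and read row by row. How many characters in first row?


Zigzag "gnccmg" into 2 rows:
Placing characters:
  'g' => row 0
  'n' => row 1
  'c' => row 0
  'c' => row 1
  'm' => row 0
  'g' => row 1
Rows:
  Row 0: "gcm"
  Row 1: "ncg"
First row length: 3

3


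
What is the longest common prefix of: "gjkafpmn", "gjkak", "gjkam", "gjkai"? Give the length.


Words: gjkafpmn, gjkak, gjkam, gjkai
  Position 0: all 'g' => match
  Position 1: all 'j' => match
  Position 2: all 'k' => match
  Position 3: all 'a' => match
  Position 4: ('f', 'k', 'm', 'i') => mismatch, stop
LCP = "gjka" (length 4)

4


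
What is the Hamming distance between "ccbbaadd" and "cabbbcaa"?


Comparing "ccbbaadd" and "cabbbcaa" position by position:
  Position 0: 'c' vs 'c' => same
  Position 1: 'c' vs 'a' => differ
  Position 2: 'b' vs 'b' => same
  Position 3: 'b' vs 'b' => same
  Position 4: 'a' vs 'b' => differ
  Position 5: 'a' vs 'c' => differ
  Position 6: 'd' vs 'a' => differ
  Position 7: 'd' vs 'a' => differ
Total differences (Hamming distance): 5

5


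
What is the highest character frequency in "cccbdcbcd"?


Input: cccbdcbcd
Character counts:
  'b': 2
  'c': 5
  'd': 2
Maximum frequency: 5

5


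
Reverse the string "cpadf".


Input: cpadf
Reading characters right to left:
  Position 4: 'f'
  Position 3: 'd'
  Position 2: 'a'
  Position 1: 'p'
  Position 0: 'c'
Reversed: fdapc

fdapc


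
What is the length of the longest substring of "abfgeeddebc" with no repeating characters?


Input: "abfgeeddebc"
Sliding window (track last position of each char):
  Position 0 ('a'): window [0,0] length 1 -- new best
  Position 1 ('b'): window [0,1] length 2 -- new best
  Position 2 ('f'): window [0,2] length 3 -- new best
  Position 3 ('g'): window [0,3] length 4 -- new best
  Position 4 ('e'): window [0,4] length 5 -- new best
  Position 5 ('e'): repeat (last at 4), move window start to 5
  Position 5 ('e'): window [5,5] length 1
  Position 6 ('d'): window [5,6] length 2
  Position 7 ('d'): repeat (last at 6), move window start to 7
  Position 7 ('d'): window [7,7] length 1
  Position 8 ('e'): window [7,8] length 2
  Position 9 ('b'): window [7,9] length 3
  Position 10 ('c'): window [7,10] length 4
Longest substring with no repeats: "abfge" with length 5

5


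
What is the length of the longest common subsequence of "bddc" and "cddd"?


LCS of "bddc" and "cddd"
DP table:
           c    d    d    d
      0    0    0    0    0
  b   0    0    0    0    0
  d   0    0    1    1    1
  d   0    0    1    2    2
  c   0    1    1    2    2
LCS length = dp[4][4] = 2

2


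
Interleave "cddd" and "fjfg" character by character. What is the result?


Interleaving "cddd" and "fjfg":
  Position 0: 'c' from first, 'f' from second => "cf"
  Position 1: 'd' from first, 'j' from second => "dj"
  Position 2: 'd' from first, 'f' from second => "df"
  Position 3: 'd' from first, 'g' from second => "dg"
Result: cfdjdfdg

cfdjdfdg


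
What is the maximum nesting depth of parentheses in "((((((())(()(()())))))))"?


Input: "((((((())(()(()())))))))"
Tracking depth:
  Position 0 '(': depth becomes 1
  Position 1 '(': depth becomes 2
  Position 2 '(': depth becomes 3
  Position 3 '(': depth becomes 4
  Position 4 '(': depth becomes 5
  Position 5 '(': depth becomes 6
  Position 6 '(': depth becomes 7
  Position 7 ')': depth becomes 6
  Position 8 ')': depth becomes 5
  Position 9 '(': depth becomes 6
  Position 10 '(': depth becomes 7
  Position 11 ')': depth becomes 6
  Position 12 '(': depth becomes 7
  Position 13 '(': depth becomes 8
  Position 14 ')': depth becomes 7
  Position 15 '(': depth becomes 8
  Position 16 ')': depth becomes 7
  Position 17 ')': depth becomes 6
  Position 18 ')': depth becomes 5
  Position 19 ')': depth becomes 4
  Position 20 ')': depth becomes 3
  Position 21 ')': depth becomes 2
  Position 22 ')': depth becomes 1
  Position 23 ')': depth becomes 0
Maximum depth reached: 8

8


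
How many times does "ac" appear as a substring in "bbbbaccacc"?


Searching for "ac" in "bbbbaccacc"
Scanning each position:
  Position 0: "bb" => no
  Position 1: "bb" => no
  Position 2: "bb" => no
  Position 3: "ba" => no
  Position 4: "ac" => MATCH
  Position 5: "cc" => no
  Position 6: "ca" => no
  Position 7: "ac" => MATCH
  Position 8: "cc" => no
Total occurrences: 2

2


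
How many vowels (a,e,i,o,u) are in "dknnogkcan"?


Input: dknnogkcan
Checking each character:
  'd' at position 0: consonant
  'k' at position 1: consonant
  'n' at position 2: consonant
  'n' at position 3: consonant
  'o' at position 4: vowel (running total: 1)
  'g' at position 5: consonant
  'k' at position 6: consonant
  'c' at position 7: consonant
  'a' at position 8: vowel (running total: 2)
  'n' at position 9: consonant
Total vowels: 2

2


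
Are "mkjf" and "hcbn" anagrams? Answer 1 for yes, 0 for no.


Strings: "mkjf", "hcbn"
Sorted first:  fjkm
Sorted second: bchn
Differ at position 0: 'f' vs 'b' => not anagrams

0


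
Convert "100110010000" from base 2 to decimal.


Input: "100110010000" in base 2
Positional expansion:
  Digit '1' (value 1) x 2^11 = 2048
  Digit '0' (value 0) x 2^10 = 0
  Digit '0' (value 0) x 2^9 = 0
  Digit '1' (value 1) x 2^8 = 256
  Digit '1' (value 1) x 2^7 = 128
  Digit '0' (value 0) x 2^6 = 0
  Digit '0' (value 0) x 2^5 = 0
  Digit '1' (value 1) x 2^4 = 16
  Digit '0' (value 0) x 2^3 = 0
  Digit '0' (value 0) x 2^2 = 0
  Digit '0' (value 0) x 2^1 = 0
  Digit '0' (value 0) x 2^0 = 0
Sum = 2448

2448


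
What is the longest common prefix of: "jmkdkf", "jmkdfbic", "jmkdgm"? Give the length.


Words: jmkdkf, jmkdfbic, jmkdgm
  Position 0: all 'j' => match
  Position 1: all 'm' => match
  Position 2: all 'k' => match
  Position 3: all 'd' => match
  Position 4: ('k', 'f', 'g') => mismatch, stop
LCP = "jmkd" (length 4)

4


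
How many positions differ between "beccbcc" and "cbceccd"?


Comparing "beccbcc" and "cbceccd" position by position:
  Position 0: 'b' vs 'c' => DIFFER
  Position 1: 'e' vs 'b' => DIFFER
  Position 2: 'c' vs 'c' => same
  Position 3: 'c' vs 'e' => DIFFER
  Position 4: 'b' vs 'c' => DIFFER
  Position 5: 'c' vs 'c' => same
  Position 6: 'c' vs 'd' => DIFFER
Positions that differ: 5

5


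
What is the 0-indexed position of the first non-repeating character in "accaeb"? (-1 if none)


Input: accaeb
Character frequencies:
  'a': 2
  'b': 1
  'c': 2
  'e': 1
Scanning left to right for freq == 1:
  Position 0 ('a'): freq=2, skip
  Position 1 ('c'): freq=2, skip
  Position 2 ('c'): freq=2, skip
  Position 3 ('a'): freq=2, skip
  Position 4 ('e'): unique! => answer = 4

4


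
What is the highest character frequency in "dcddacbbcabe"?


Input: dcddacbbcabe
Character counts:
  'a': 2
  'b': 3
  'c': 3
  'd': 3
  'e': 1
Maximum frequency: 3

3


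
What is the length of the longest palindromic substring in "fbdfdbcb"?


Input: "fbdfdbcb"
Checking substrings for palindromes:
  [1:6] "bdfdb" (len 5) => palindrome
  [2:5] "dfd" (len 3) => palindrome
  [5:8] "bcb" (len 3) => palindrome
Longest palindromic substring: "bdfdb" with length 5

5


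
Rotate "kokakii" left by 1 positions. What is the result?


Input: "kokakii", rotate left by 1
First 1 characters: "k"
Remaining characters: "okakii"
Concatenate remaining + first: "okakii" + "k" = "okakiik"

okakiik


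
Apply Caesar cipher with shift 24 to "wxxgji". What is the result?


Caesar cipher: shift "wxxgji" by 24
  'w' (pos 22) + 24 = pos 20 = 'u'
  'x' (pos 23) + 24 = pos 21 = 'v'
  'x' (pos 23) + 24 = pos 21 = 'v'
  'g' (pos 6) + 24 = pos 4 = 'e'
  'j' (pos 9) + 24 = pos 7 = 'h'
  'i' (pos 8) + 24 = pos 6 = 'g'
Result: uvvehg

uvvehg


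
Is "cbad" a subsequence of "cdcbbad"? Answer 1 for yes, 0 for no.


Check if "cbad" is a subsequence of "cdcbbad"
Greedy scan:
  Position 0 ('c'): matches sub[0] = 'c'
  Position 1 ('d'): no match needed
  Position 2 ('c'): no match needed
  Position 3 ('b'): matches sub[1] = 'b'
  Position 4 ('b'): no match needed
  Position 5 ('a'): matches sub[2] = 'a'
  Position 6 ('d'): matches sub[3] = 'd'
All 4 characters matched => is a subsequence

1


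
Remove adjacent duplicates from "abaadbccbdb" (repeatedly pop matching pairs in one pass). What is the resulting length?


Input: abaadbccbdb
Stack-based adjacent duplicate removal:
  Read 'a': push. Stack: a
  Read 'b': push. Stack: ab
  Read 'a': push. Stack: aba
  Read 'a': matches stack top 'a' => pop. Stack: ab
  Read 'd': push. Stack: abd
  Read 'b': push. Stack: abdb
  Read 'c': push. Stack: abdbc
  Read 'c': matches stack top 'c' => pop. Stack: abdb
  Read 'b': matches stack top 'b' => pop. Stack: abd
  Read 'd': matches stack top 'd' => pop. Stack: ab
  Read 'b': matches stack top 'b' => pop. Stack: a
Final stack: "a" (length 1)

1


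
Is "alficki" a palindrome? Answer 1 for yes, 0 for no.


Input: alficki
Reversed: ikcifla
  Compare pos 0 ('a') with pos 6 ('i'): MISMATCH
  Compare pos 1 ('l') with pos 5 ('k'): MISMATCH
  Compare pos 2 ('f') with pos 4 ('c'): MISMATCH
Result: not a palindrome

0


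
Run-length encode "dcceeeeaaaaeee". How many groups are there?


Input: dcceeeeaaaaeee
Scanning for consecutive runs:
  Group 1: 'd' x 1 (positions 0-0)
  Group 2: 'c' x 2 (positions 1-2)
  Group 3: 'e' x 4 (positions 3-6)
  Group 4: 'a' x 4 (positions 7-10)
  Group 5: 'e' x 3 (positions 11-13)
Total groups: 5

5


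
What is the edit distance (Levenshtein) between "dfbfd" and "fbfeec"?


Computing edit distance: "dfbfd" -> "fbfeec"
DP table:
           f    b    f    e    e    c
      0    1    2    3    4    5    6
  d   1    1    2    3    4    5    6
  f   2    1    2    2    3    4    5
  b   3    2    1    2    3    4    5
  f   4    3    2    1    2    3    4
  d   5    4    3    2    2    3    4
Edit distance = dp[5][6] = 4

4


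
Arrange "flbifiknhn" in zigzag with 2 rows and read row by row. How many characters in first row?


Zigzag "flbifiknhn" into 2 rows:
Placing characters:
  'f' => row 0
  'l' => row 1
  'b' => row 0
  'i' => row 1
  'f' => row 0
  'i' => row 1
  'k' => row 0
  'n' => row 1
  'h' => row 0
  'n' => row 1
Rows:
  Row 0: "fbfkh"
  Row 1: "liinn"
First row length: 5

5


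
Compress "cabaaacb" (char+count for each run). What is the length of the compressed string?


Input: cabaaacb
Runs:
  'c' x 1 => "c1"
  'a' x 1 => "a1"
  'b' x 1 => "b1"
  'a' x 3 => "a3"
  'c' x 1 => "c1"
  'b' x 1 => "b1"
Compressed: "c1a1b1a3c1b1"
Compressed length: 12

12


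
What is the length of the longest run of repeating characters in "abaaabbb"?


Input: "abaaabbb"
Scanning for longest run:
  Position 1 ('b'): new char, reset run to 1
  Position 2 ('a'): new char, reset run to 1
  Position 3 ('a'): continues run of 'a', length=2
  Position 4 ('a'): continues run of 'a', length=3
  Position 5 ('b'): new char, reset run to 1
  Position 6 ('b'): continues run of 'b', length=2
  Position 7 ('b'): continues run of 'b', length=3
Longest run: 'a' with length 3

3


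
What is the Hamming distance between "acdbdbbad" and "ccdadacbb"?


Comparing "acdbdbbad" and "ccdadacbb" position by position:
  Position 0: 'a' vs 'c' => differ
  Position 1: 'c' vs 'c' => same
  Position 2: 'd' vs 'd' => same
  Position 3: 'b' vs 'a' => differ
  Position 4: 'd' vs 'd' => same
  Position 5: 'b' vs 'a' => differ
  Position 6: 'b' vs 'c' => differ
  Position 7: 'a' vs 'b' => differ
  Position 8: 'd' vs 'b' => differ
Total differences (Hamming distance): 6

6


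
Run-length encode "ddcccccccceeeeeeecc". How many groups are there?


Input: ddcccccccceeeeeeecc
Scanning for consecutive runs:
  Group 1: 'd' x 2 (positions 0-1)
  Group 2: 'c' x 8 (positions 2-9)
  Group 3: 'e' x 7 (positions 10-16)
  Group 4: 'c' x 2 (positions 17-18)
Total groups: 4

4


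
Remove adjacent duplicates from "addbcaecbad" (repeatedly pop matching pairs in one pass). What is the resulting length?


Input: addbcaecbad
Stack-based adjacent duplicate removal:
  Read 'a': push. Stack: a
  Read 'd': push. Stack: ad
  Read 'd': matches stack top 'd' => pop. Stack: a
  Read 'b': push. Stack: ab
  Read 'c': push. Stack: abc
  Read 'a': push. Stack: abca
  Read 'e': push. Stack: abcae
  Read 'c': push. Stack: abcaec
  Read 'b': push. Stack: abcaecb
  Read 'a': push. Stack: abcaecba
  Read 'd': push. Stack: abcaecbad
Final stack: "abcaecbad" (length 9)

9


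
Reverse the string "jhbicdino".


Input: jhbicdino
Reading characters right to left:
  Position 8: 'o'
  Position 7: 'n'
  Position 6: 'i'
  Position 5: 'd'
  Position 4: 'c'
  Position 3: 'i'
  Position 2: 'b'
  Position 1: 'h'
  Position 0: 'j'
Reversed: onidcibhj

onidcibhj


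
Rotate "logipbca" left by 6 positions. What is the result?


Input: "logipbca", rotate left by 6
First 6 characters: "logipb"
Remaining characters: "ca"
Concatenate remaining + first: "ca" + "logipb" = "calogipb"

calogipb


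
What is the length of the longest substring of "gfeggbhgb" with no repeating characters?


Input: "gfeggbhgb"
Sliding window (track last position of each char):
  Position 0 ('g'): window [0,0] length 1 -- new best
  Position 1 ('f'): window [0,1] length 2 -- new best
  Position 2 ('e'): window [0,2] length 3 -- new best
  Position 3 ('g'): repeat (last at 0), move window start to 1
  Position 3 ('g'): window [1,3] length 3
  Position 4 ('g'): repeat (last at 3), move window start to 4
  Position 4 ('g'): window [4,4] length 1
  Position 5 ('b'): window [4,5] length 2
  Position 6 ('h'): window [4,6] length 3
  Position 7 ('g'): repeat (last at 4), move window start to 5
  Position 7 ('g'): window [5,7] length 3
  Position 8 ('b'): repeat (last at 5), move window start to 6
  Position 8 ('b'): window [6,8] length 3
Longest substring with no repeats: "gfe" with length 3

3


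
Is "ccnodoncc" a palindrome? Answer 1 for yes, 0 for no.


Input: ccnodoncc
Reversed: ccnodoncc
  Compare pos 0 ('c') with pos 8 ('c'): match
  Compare pos 1 ('c') with pos 7 ('c'): match
  Compare pos 2 ('n') with pos 6 ('n'): match
  Compare pos 3 ('o') with pos 5 ('o'): match
Result: palindrome

1


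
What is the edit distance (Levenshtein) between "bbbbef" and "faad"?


Computing edit distance: "bbbbef" -> "faad"
DP table:
           f    a    a    d
      0    1    2    3    4
  b   1    1    2    3    4
  b   2    2    2    3    4
  b   3    3    3    3    4
  b   4    4    4    4    4
  e   5    5    5    5    5
  f   6    5    6    6    6
Edit distance = dp[6][4] = 6

6


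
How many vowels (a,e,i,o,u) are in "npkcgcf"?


Input: npkcgcf
Checking each character:
  'n' at position 0: consonant
  'p' at position 1: consonant
  'k' at position 2: consonant
  'c' at position 3: consonant
  'g' at position 4: consonant
  'c' at position 5: consonant
  'f' at position 6: consonant
Total vowels: 0

0


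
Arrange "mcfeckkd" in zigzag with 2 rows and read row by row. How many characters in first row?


Zigzag "mcfeckkd" into 2 rows:
Placing characters:
  'm' => row 0
  'c' => row 1
  'f' => row 0
  'e' => row 1
  'c' => row 0
  'k' => row 1
  'k' => row 0
  'd' => row 1
Rows:
  Row 0: "mfck"
  Row 1: "cekd"
First row length: 4

4


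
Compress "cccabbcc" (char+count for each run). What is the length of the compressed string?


Input: cccabbcc
Runs:
  'c' x 3 => "c3"
  'a' x 1 => "a1"
  'b' x 2 => "b2"
  'c' x 2 => "c2"
Compressed: "c3a1b2c2"
Compressed length: 8

8


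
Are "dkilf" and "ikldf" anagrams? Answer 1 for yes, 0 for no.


Strings: "dkilf", "ikldf"
Sorted first:  dfikl
Sorted second: dfikl
Sorted forms match => anagrams

1


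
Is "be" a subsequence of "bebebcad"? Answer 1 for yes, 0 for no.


Check if "be" is a subsequence of "bebebcad"
Greedy scan:
  Position 0 ('b'): matches sub[0] = 'b'
  Position 1 ('e'): matches sub[1] = 'e'
  Position 2 ('b'): no match needed
  Position 3 ('e'): no match needed
  Position 4 ('b'): no match needed
  Position 5 ('c'): no match needed
  Position 6 ('a'): no match needed
  Position 7 ('d'): no match needed
All 2 characters matched => is a subsequence

1


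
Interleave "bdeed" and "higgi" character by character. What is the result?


Interleaving "bdeed" and "higgi":
  Position 0: 'b' from first, 'h' from second => "bh"
  Position 1: 'd' from first, 'i' from second => "di"
  Position 2: 'e' from first, 'g' from second => "eg"
  Position 3: 'e' from first, 'g' from second => "eg"
  Position 4: 'd' from first, 'i' from second => "di"
Result: bhdiegegdi

bhdiegegdi


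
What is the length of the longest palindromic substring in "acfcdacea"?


Input: "acfcdacea"
Checking substrings for palindromes:
  [1:4] "cfc" (len 3) => palindrome
Longest palindromic substring: "cfc" with length 3

3


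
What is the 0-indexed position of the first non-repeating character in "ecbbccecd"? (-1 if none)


Input: ecbbccecd
Character frequencies:
  'b': 2
  'c': 4
  'd': 1
  'e': 2
Scanning left to right for freq == 1:
  Position 0 ('e'): freq=2, skip
  Position 1 ('c'): freq=4, skip
  Position 2 ('b'): freq=2, skip
  Position 3 ('b'): freq=2, skip
  Position 4 ('c'): freq=4, skip
  Position 5 ('c'): freq=4, skip
  Position 6 ('e'): freq=2, skip
  Position 7 ('c'): freq=4, skip
  Position 8 ('d'): unique! => answer = 8

8


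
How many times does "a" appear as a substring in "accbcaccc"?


Searching for "a" in "accbcaccc"
Scanning each position:
  Position 0: "a" => MATCH
  Position 1: "c" => no
  Position 2: "c" => no
  Position 3: "b" => no
  Position 4: "c" => no
  Position 5: "a" => MATCH
  Position 6: "c" => no
  Position 7: "c" => no
  Position 8: "c" => no
Total occurrences: 2

2


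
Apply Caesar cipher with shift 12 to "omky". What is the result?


Caesar cipher: shift "omky" by 12
  'o' (pos 14) + 12 = pos 0 = 'a'
  'm' (pos 12) + 12 = pos 24 = 'y'
  'k' (pos 10) + 12 = pos 22 = 'w'
  'y' (pos 24) + 12 = pos 10 = 'k'
Result: aywk

aywk


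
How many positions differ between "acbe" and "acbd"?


Comparing "acbe" and "acbd" position by position:
  Position 0: 'a' vs 'a' => same
  Position 1: 'c' vs 'c' => same
  Position 2: 'b' vs 'b' => same
  Position 3: 'e' vs 'd' => DIFFER
Positions that differ: 1

1


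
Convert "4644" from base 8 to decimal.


Input: "4644" in base 8
Positional expansion:
  Digit '4' (value 4) x 8^3 = 2048
  Digit '6' (value 6) x 8^2 = 384
  Digit '4' (value 4) x 8^1 = 32
  Digit '4' (value 4) x 8^0 = 4
Sum = 2468

2468


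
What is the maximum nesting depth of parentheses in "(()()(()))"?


Input: "(()()(()))"
Tracking depth:
  Position 0 '(': depth becomes 1
  Position 1 '(': depth becomes 2
  Position 2 ')': depth becomes 1
  Position 3 '(': depth becomes 2
  Position 4 ')': depth becomes 1
  Position 5 '(': depth becomes 2
  Position 6 '(': depth becomes 3
  Position 7 ')': depth becomes 2
  Position 8 ')': depth becomes 1
  Position 9 ')': depth becomes 0
Maximum depth reached: 3

3


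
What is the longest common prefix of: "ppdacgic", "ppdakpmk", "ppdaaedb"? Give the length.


Words: ppdacgic, ppdakpmk, ppdaaedb
  Position 0: all 'p' => match
  Position 1: all 'p' => match
  Position 2: all 'd' => match
  Position 3: all 'a' => match
  Position 4: ('c', 'k', 'a') => mismatch, stop
LCP = "ppda" (length 4)

4


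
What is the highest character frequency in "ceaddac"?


Input: ceaddac
Character counts:
  'a': 2
  'c': 2
  'd': 2
  'e': 1
Maximum frequency: 2

2


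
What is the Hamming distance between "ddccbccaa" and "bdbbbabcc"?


Comparing "ddccbccaa" and "bdbbbabcc" position by position:
  Position 0: 'd' vs 'b' => differ
  Position 1: 'd' vs 'd' => same
  Position 2: 'c' vs 'b' => differ
  Position 3: 'c' vs 'b' => differ
  Position 4: 'b' vs 'b' => same
  Position 5: 'c' vs 'a' => differ
  Position 6: 'c' vs 'b' => differ
  Position 7: 'a' vs 'c' => differ
  Position 8: 'a' vs 'c' => differ
Total differences (Hamming distance): 7

7


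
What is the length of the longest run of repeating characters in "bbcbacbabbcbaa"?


Input: "bbcbacbabbcbaa"
Scanning for longest run:
  Position 1 ('b'): continues run of 'b', length=2
  Position 2 ('c'): new char, reset run to 1
  Position 3 ('b'): new char, reset run to 1
  Position 4 ('a'): new char, reset run to 1
  Position 5 ('c'): new char, reset run to 1
  Position 6 ('b'): new char, reset run to 1
  Position 7 ('a'): new char, reset run to 1
  Position 8 ('b'): new char, reset run to 1
  Position 9 ('b'): continues run of 'b', length=2
  Position 10 ('c'): new char, reset run to 1
  Position 11 ('b'): new char, reset run to 1
  Position 12 ('a'): new char, reset run to 1
  Position 13 ('a'): continues run of 'a', length=2
Longest run: 'b' with length 2

2


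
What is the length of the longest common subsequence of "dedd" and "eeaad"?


LCS of "dedd" and "eeaad"
DP table:
           e    e    a    a    d
      0    0    0    0    0    0
  d   0    0    0    0    0    1
  e   0    1    1    1    1    1
  d   0    1    1    1    1    2
  d   0    1    1    1    1    2
LCS length = dp[4][5] = 2

2


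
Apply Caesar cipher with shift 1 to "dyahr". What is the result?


Caesar cipher: shift "dyahr" by 1
  'd' (pos 3) + 1 = pos 4 = 'e'
  'y' (pos 24) + 1 = pos 25 = 'z'
  'a' (pos 0) + 1 = pos 1 = 'b'
  'h' (pos 7) + 1 = pos 8 = 'i'
  'r' (pos 17) + 1 = pos 18 = 's'
Result: ezbis

ezbis


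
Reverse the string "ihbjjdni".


Input: ihbjjdni
Reading characters right to left:
  Position 7: 'i'
  Position 6: 'n'
  Position 5: 'd'
  Position 4: 'j'
  Position 3: 'j'
  Position 2: 'b'
  Position 1: 'h'
  Position 0: 'i'
Reversed: indjjbhi

indjjbhi


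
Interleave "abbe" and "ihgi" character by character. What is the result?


Interleaving "abbe" and "ihgi":
  Position 0: 'a' from first, 'i' from second => "ai"
  Position 1: 'b' from first, 'h' from second => "bh"
  Position 2: 'b' from first, 'g' from second => "bg"
  Position 3: 'e' from first, 'i' from second => "ei"
Result: aibhbgei

aibhbgei


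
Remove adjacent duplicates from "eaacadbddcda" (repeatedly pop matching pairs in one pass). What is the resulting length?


Input: eaacadbddcda
Stack-based adjacent duplicate removal:
  Read 'e': push. Stack: e
  Read 'a': push. Stack: ea
  Read 'a': matches stack top 'a' => pop. Stack: e
  Read 'c': push. Stack: ec
  Read 'a': push. Stack: eca
  Read 'd': push. Stack: ecad
  Read 'b': push. Stack: ecadb
  Read 'd': push. Stack: ecadbd
  Read 'd': matches stack top 'd' => pop. Stack: ecadb
  Read 'c': push. Stack: ecadbc
  Read 'd': push. Stack: ecadbcd
  Read 'a': push. Stack: ecadbcda
Final stack: "ecadbcda" (length 8)

8


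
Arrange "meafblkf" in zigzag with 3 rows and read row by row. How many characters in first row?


Zigzag "meafblkf" into 3 rows:
Placing characters:
  'm' => row 0
  'e' => row 1
  'a' => row 2
  'f' => row 1
  'b' => row 0
  'l' => row 1
  'k' => row 2
  'f' => row 1
Rows:
  Row 0: "mb"
  Row 1: "eflf"
  Row 2: "ak"
First row length: 2

2


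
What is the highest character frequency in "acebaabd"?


Input: acebaabd
Character counts:
  'a': 3
  'b': 2
  'c': 1
  'd': 1
  'e': 1
Maximum frequency: 3

3


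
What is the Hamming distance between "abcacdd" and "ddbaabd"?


Comparing "abcacdd" and "ddbaabd" position by position:
  Position 0: 'a' vs 'd' => differ
  Position 1: 'b' vs 'd' => differ
  Position 2: 'c' vs 'b' => differ
  Position 3: 'a' vs 'a' => same
  Position 4: 'c' vs 'a' => differ
  Position 5: 'd' vs 'b' => differ
  Position 6: 'd' vs 'd' => same
Total differences (Hamming distance): 5

5


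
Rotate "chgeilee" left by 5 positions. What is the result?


Input: "chgeilee", rotate left by 5
First 5 characters: "chgei"
Remaining characters: "lee"
Concatenate remaining + first: "lee" + "chgei" = "leechgei"

leechgei


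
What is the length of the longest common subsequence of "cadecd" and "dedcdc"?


LCS of "cadecd" and "dedcdc"
DP table:
           d    e    d    c    d    c
      0    0    0    0    0    0    0
  c   0    0    0    0    1    1    1
  a   0    0    0    0    1    1    1
  d   0    1    1    1    1    2    2
  e   0    1    2    2    2    2    2
  c   0    1    2    2    3    3    3
  d   0    1    2    3    3    4    4
LCS length = dp[6][6] = 4

4


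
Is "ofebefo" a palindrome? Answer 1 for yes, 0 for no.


Input: ofebefo
Reversed: ofebefo
  Compare pos 0 ('o') with pos 6 ('o'): match
  Compare pos 1 ('f') with pos 5 ('f'): match
  Compare pos 2 ('e') with pos 4 ('e'): match
Result: palindrome

1


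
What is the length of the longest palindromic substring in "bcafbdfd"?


Input: "bcafbdfd"
Checking substrings for palindromes:
  [5:8] "dfd" (len 3) => palindrome
Longest palindromic substring: "dfd" with length 3

3


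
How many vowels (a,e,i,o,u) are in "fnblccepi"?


Input: fnblccepi
Checking each character:
  'f' at position 0: consonant
  'n' at position 1: consonant
  'b' at position 2: consonant
  'l' at position 3: consonant
  'c' at position 4: consonant
  'c' at position 5: consonant
  'e' at position 6: vowel (running total: 1)
  'p' at position 7: consonant
  'i' at position 8: vowel (running total: 2)
Total vowels: 2

2


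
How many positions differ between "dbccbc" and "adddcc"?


Comparing "dbccbc" and "adddcc" position by position:
  Position 0: 'd' vs 'a' => DIFFER
  Position 1: 'b' vs 'd' => DIFFER
  Position 2: 'c' vs 'd' => DIFFER
  Position 3: 'c' vs 'd' => DIFFER
  Position 4: 'b' vs 'c' => DIFFER
  Position 5: 'c' vs 'c' => same
Positions that differ: 5

5


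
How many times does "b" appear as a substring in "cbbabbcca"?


Searching for "b" in "cbbabbcca"
Scanning each position:
  Position 0: "c" => no
  Position 1: "b" => MATCH
  Position 2: "b" => MATCH
  Position 3: "a" => no
  Position 4: "b" => MATCH
  Position 5: "b" => MATCH
  Position 6: "c" => no
  Position 7: "c" => no
  Position 8: "a" => no
Total occurrences: 4

4


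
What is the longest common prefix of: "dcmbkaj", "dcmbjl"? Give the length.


Words: dcmbkaj, dcmbjl
  Position 0: all 'd' => match
  Position 1: all 'c' => match
  Position 2: all 'm' => match
  Position 3: all 'b' => match
  Position 4: ('k', 'j') => mismatch, stop
LCP = "dcmb" (length 4)

4


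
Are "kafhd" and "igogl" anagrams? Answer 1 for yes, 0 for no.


Strings: "kafhd", "igogl"
Sorted first:  adfhk
Sorted second: ggilo
Differ at position 0: 'a' vs 'g' => not anagrams

0


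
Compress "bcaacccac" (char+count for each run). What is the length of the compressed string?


Input: bcaacccac
Runs:
  'b' x 1 => "b1"
  'c' x 1 => "c1"
  'a' x 2 => "a2"
  'c' x 3 => "c3"
  'a' x 1 => "a1"
  'c' x 1 => "c1"
Compressed: "b1c1a2c3a1c1"
Compressed length: 12

12


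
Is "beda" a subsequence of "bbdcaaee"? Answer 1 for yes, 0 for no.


Check if "beda" is a subsequence of "bbdcaaee"
Greedy scan:
  Position 0 ('b'): matches sub[0] = 'b'
  Position 1 ('b'): no match needed
  Position 2 ('d'): no match needed
  Position 3 ('c'): no match needed
  Position 4 ('a'): no match needed
  Position 5 ('a'): no match needed
  Position 6 ('e'): matches sub[1] = 'e'
  Position 7 ('e'): no match needed
Only matched 2/4 characters => not a subsequence

0


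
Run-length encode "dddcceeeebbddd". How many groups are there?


Input: dddcceeeebbddd
Scanning for consecutive runs:
  Group 1: 'd' x 3 (positions 0-2)
  Group 2: 'c' x 2 (positions 3-4)
  Group 3: 'e' x 4 (positions 5-8)
  Group 4: 'b' x 2 (positions 9-10)
  Group 5: 'd' x 3 (positions 11-13)
Total groups: 5

5


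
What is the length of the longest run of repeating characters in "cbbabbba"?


Input: "cbbabbba"
Scanning for longest run:
  Position 1 ('b'): new char, reset run to 1
  Position 2 ('b'): continues run of 'b', length=2
  Position 3 ('a'): new char, reset run to 1
  Position 4 ('b'): new char, reset run to 1
  Position 5 ('b'): continues run of 'b', length=2
  Position 6 ('b'): continues run of 'b', length=3
  Position 7 ('a'): new char, reset run to 1
Longest run: 'b' with length 3

3


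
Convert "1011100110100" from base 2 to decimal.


Input: "1011100110100" in base 2
Positional expansion:
  Digit '1' (value 1) x 2^12 = 4096
  Digit '0' (value 0) x 2^11 = 0
  Digit '1' (value 1) x 2^10 = 1024
  Digit '1' (value 1) x 2^9 = 512
  Digit '1' (value 1) x 2^8 = 256
  Digit '0' (value 0) x 2^7 = 0
  Digit '0' (value 0) x 2^6 = 0
  Digit '1' (value 1) x 2^5 = 32
  Digit '1' (value 1) x 2^4 = 16
  Digit '0' (value 0) x 2^3 = 0
  Digit '1' (value 1) x 2^2 = 4
  Digit '0' (value 0) x 2^1 = 0
  Digit '0' (value 0) x 2^0 = 0
Sum = 5940

5940


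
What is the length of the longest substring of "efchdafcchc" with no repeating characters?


Input: "efchdafcchc"
Sliding window (track last position of each char):
  Position 0 ('e'): window [0,0] length 1 -- new best
  Position 1 ('f'): window [0,1] length 2 -- new best
  Position 2 ('c'): window [0,2] length 3 -- new best
  Position 3 ('h'): window [0,3] length 4 -- new best
  Position 4 ('d'): window [0,4] length 5 -- new best
  Position 5 ('a'): window [0,5] length 6 -- new best
  Position 6 ('f'): repeat (last at 1), move window start to 2
  Position 6 ('f'): window [2,6] length 5
  Position 7 ('c'): repeat (last at 2), move window start to 3
  Position 7 ('c'): window [3,7] length 5
  Position 8 ('c'): repeat (last at 7), move window start to 8
  Position 8 ('c'): window [8,8] length 1
  Position 9 ('h'): window [8,9] length 2
  Position 10 ('c'): repeat (last at 8), move window start to 9
  Position 10 ('c'): window [9,10] length 2
Longest substring with no repeats: "efchda" with length 6

6


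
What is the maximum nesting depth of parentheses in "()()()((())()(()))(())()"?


Input: "()()()((())()(()))(())()"
Tracking depth:
  Position 0 '(': depth becomes 1
  Position 1 ')': depth becomes 0
  Position 2 '(': depth becomes 1
  Position 3 ')': depth becomes 0
  Position 4 '(': depth becomes 1
  Position 5 ')': depth becomes 0
  Position 6 '(': depth becomes 1
  Position 7 '(': depth becomes 2
  Position 8 '(': depth becomes 3
  Position 9 ')': depth becomes 2
  Position 10 ')': depth becomes 1
  Position 11 '(': depth becomes 2
  Position 12 ')': depth becomes 1
  Position 13 '(': depth becomes 2
  Position 14 '(': depth becomes 3
  Position 15 ')': depth becomes 2
  Position 16 ')': depth becomes 1
  Position 17 ')': depth becomes 0
  Position 18 '(': depth becomes 1
  Position 19 '(': depth becomes 2
  Position 20 ')': depth becomes 1
  Position 21 ')': depth becomes 0
  Position 22 '(': depth becomes 1
  Position 23 ')': depth becomes 0
Maximum depth reached: 3

3


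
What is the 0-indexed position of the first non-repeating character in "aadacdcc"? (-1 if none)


Input: aadacdcc
Character frequencies:
  'a': 3
  'c': 3
  'd': 2
Scanning left to right for freq == 1:
  Position 0 ('a'): freq=3, skip
  Position 1 ('a'): freq=3, skip
  Position 2 ('d'): freq=2, skip
  Position 3 ('a'): freq=3, skip
  Position 4 ('c'): freq=3, skip
  Position 5 ('d'): freq=2, skip
  Position 6 ('c'): freq=3, skip
  Position 7 ('c'): freq=3, skip
  No unique character found => answer = -1

-1


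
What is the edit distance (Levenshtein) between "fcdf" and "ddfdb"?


Computing edit distance: "fcdf" -> "ddfdb"
DP table:
           d    d    f    d    b
      0    1    2    3    4    5
  f   1    1    2    2    3    4
  c   2    2    2    3    3    4
  d   3    2    2    3    3    4
  f   4    3    3    2    3    4
Edit distance = dp[4][5] = 4

4


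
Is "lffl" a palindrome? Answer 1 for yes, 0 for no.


Input: lffl
Reversed: lffl
  Compare pos 0 ('l') with pos 3 ('l'): match
  Compare pos 1 ('f') with pos 2 ('f'): match
Result: palindrome

1


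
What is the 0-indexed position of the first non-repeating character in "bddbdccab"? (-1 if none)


Input: bddbdccab
Character frequencies:
  'a': 1
  'b': 3
  'c': 2
  'd': 3
Scanning left to right for freq == 1:
  Position 0 ('b'): freq=3, skip
  Position 1 ('d'): freq=3, skip
  Position 2 ('d'): freq=3, skip
  Position 3 ('b'): freq=3, skip
  Position 4 ('d'): freq=3, skip
  Position 5 ('c'): freq=2, skip
  Position 6 ('c'): freq=2, skip
  Position 7 ('a'): unique! => answer = 7

7


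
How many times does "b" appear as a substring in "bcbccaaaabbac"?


Searching for "b" in "bcbccaaaabbac"
Scanning each position:
  Position 0: "b" => MATCH
  Position 1: "c" => no
  Position 2: "b" => MATCH
  Position 3: "c" => no
  Position 4: "c" => no
  Position 5: "a" => no
  Position 6: "a" => no
  Position 7: "a" => no
  Position 8: "a" => no
  Position 9: "b" => MATCH
  Position 10: "b" => MATCH
  Position 11: "a" => no
  Position 12: "c" => no
Total occurrences: 4

4


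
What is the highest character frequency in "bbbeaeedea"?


Input: bbbeaeedea
Character counts:
  'a': 2
  'b': 3
  'd': 1
  'e': 4
Maximum frequency: 4

4


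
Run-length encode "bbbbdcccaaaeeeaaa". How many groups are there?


Input: bbbbdcccaaaeeeaaa
Scanning for consecutive runs:
  Group 1: 'b' x 4 (positions 0-3)
  Group 2: 'd' x 1 (positions 4-4)
  Group 3: 'c' x 3 (positions 5-7)
  Group 4: 'a' x 3 (positions 8-10)
  Group 5: 'e' x 3 (positions 11-13)
  Group 6: 'a' x 3 (positions 14-16)
Total groups: 6

6


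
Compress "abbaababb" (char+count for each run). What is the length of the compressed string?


Input: abbaababb
Runs:
  'a' x 1 => "a1"
  'b' x 2 => "b2"
  'a' x 2 => "a2"
  'b' x 1 => "b1"
  'a' x 1 => "a1"
  'b' x 2 => "b2"
Compressed: "a1b2a2b1a1b2"
Compressed length: 12

12


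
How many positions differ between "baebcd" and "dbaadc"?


Comparing "baebcd" and "dbaadc" position by position:
  Position 0: 'b' vs 'd' => DIFFER
  Position 1: 'a' vs 'b' => DIFFER
  Position 2: 'e' vs 'a' => DIFFER
  Position 3: 'b' vs 'a' => DIFFER
  Position 4: 'c' vs 'd' => DIFFER
  Position 5: 'd' vs 'c' => DIFFER
Positions that differ: 6

6


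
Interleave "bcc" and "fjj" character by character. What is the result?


Interleaving "bcc" and "fjj":
  Position 0: 'b' from first, 'f' from second => "bf"
  Position 1: 'c' from first, 'j' from second => "cj"
  Position 2: 'c' from first, 'j' from second => "cj"
Result: bfcjcj

bfcjcj


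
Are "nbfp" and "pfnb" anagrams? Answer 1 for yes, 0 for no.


Strings: "nbfp", "pfnb"
Sorted first:  bfnp
Sorted second: bfnp
Sorted forms match => anagrams

1


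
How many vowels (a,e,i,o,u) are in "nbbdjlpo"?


Input: nbbdjlpo
Checking each character:
  'n' at position 0: consonant
  'b' at position 1: consonant
  'b' at position 2: consonant
  'd' at position 3: consonant
  'j' at position 4: consonant
  'l' at position 5: consonant
  'p' at position 6: consonant
  'o' at position 7: vowel (running total: 1)
Total vowels: 1

1


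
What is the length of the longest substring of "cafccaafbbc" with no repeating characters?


Input: "cafccaafbbc"
Sliding window (track last position of each char):
  Position 0 ('c'): window [0,0] length 1 -- new best
  Position 1 ('a'): window [0,1] length 2 -- new best
  Position 2 ('f'): window [0,2] length 3 -- new best
  Position 3 ('c'): repeat (last at 0), move window start to 1
  Position 3 ('c'): window [1,3] length 3
  Position 4 ('c'): repeat (last at 3), move window start to 4
  Position 4 ('c'): window [4,4] length 1
  Position 5 ('a'): window [4,5] length 2
  Position 6 ('a'): repeat (last at 5), move window start to 6
  Position 6 ('a'): window [6,6] length 1
  Position 7 ('f'): window [6,7] length 2
  Position 8 ('b'): window [6,8] length 3
  Position 9 ('b'): repeat (last at 8), move window start to 9
  Position 9 ('b'): window [9,9] length 1
  Position 10 ('c'): window [9,10] length 2
Longest substring with no repeats: "caf" with length 3

3
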